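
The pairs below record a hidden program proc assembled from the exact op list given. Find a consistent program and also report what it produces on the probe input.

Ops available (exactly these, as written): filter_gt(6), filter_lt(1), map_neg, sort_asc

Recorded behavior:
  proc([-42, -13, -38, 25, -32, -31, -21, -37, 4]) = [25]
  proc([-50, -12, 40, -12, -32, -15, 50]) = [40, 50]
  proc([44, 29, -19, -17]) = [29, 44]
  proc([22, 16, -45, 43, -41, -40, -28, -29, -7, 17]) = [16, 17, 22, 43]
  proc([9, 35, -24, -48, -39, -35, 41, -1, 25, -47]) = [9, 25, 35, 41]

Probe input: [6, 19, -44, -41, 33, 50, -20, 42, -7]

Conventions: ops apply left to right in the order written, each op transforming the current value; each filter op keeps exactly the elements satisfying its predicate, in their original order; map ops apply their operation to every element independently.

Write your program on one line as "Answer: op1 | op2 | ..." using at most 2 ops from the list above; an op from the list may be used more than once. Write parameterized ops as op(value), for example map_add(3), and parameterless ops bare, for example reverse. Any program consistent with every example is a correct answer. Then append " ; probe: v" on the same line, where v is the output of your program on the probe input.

sort_asc | filter_gt(6) ; probe: [19, 33, 42, 50]

Check, running the answer program on each example:
  [-42, -13, -38, 25, -32, -31, -21, -37, 4] -> [-42, -38, -37, -32, -31, -21, -13, 4, 25] -> [25]
  [-50, -12, 40, -12, -32, -15, 50] -> [-50, -32, -15, -12, -12, 40, 50] -> [40, 50]
  [44, 29, -19, -17] -> [-19, -17, 29, 44] -> [29, 44]
  [22, 16, -45, 43, -41, -40, -28, -29, -7, 17] -> [-45, -41, -40, -29, -28, -7, 16, 17, 22, 43] -> [16, 17, 22, 43]
  [9, 35, -24, -48, -39, -35, 41, -1, 25, -47] -> [-48, -47, -39, -35, -24, -1, 9, 25, 35, 41] -> [9, 25, 35, 41]
  probe: [6, 19, -44, -41, 33, 50, -20, 42, -7] -> [-44, -41, -20, -7, 6, 19, 33, 42, 50] -> [19, 33, 42, 50]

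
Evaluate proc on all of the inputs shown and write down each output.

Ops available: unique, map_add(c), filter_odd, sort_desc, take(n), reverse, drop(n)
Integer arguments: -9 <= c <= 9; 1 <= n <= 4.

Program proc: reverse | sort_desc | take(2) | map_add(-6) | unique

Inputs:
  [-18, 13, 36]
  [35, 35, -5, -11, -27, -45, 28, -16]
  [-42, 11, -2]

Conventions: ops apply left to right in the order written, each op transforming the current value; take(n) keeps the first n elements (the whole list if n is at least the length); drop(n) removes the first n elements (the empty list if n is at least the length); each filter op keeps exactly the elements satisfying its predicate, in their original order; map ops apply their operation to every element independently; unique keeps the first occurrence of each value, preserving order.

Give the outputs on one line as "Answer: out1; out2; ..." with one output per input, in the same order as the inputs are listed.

Execution, op by op:
  [-18, 13, 36] -> [36, 13, -18] -> [36, 13, -18] -> [36, 13] -> [30, 7] -> [30, 7]
  [35, 35, -5, -11, -27, -45, 28, -16] -> [-16, 28, -45, -27, -11, -5, 35, 35] -> [35, 35, 28, -5, -11, -16, -27, -45] -> [35, 35] -> [29, 29] -> [29]
  [-42, 11, -2] -> [-2, 11, -42] -> [11, -2, -42] -> [11, -2] -> [5, -8] -> [5, -8]

[30, 7]; [29]; [5, -8]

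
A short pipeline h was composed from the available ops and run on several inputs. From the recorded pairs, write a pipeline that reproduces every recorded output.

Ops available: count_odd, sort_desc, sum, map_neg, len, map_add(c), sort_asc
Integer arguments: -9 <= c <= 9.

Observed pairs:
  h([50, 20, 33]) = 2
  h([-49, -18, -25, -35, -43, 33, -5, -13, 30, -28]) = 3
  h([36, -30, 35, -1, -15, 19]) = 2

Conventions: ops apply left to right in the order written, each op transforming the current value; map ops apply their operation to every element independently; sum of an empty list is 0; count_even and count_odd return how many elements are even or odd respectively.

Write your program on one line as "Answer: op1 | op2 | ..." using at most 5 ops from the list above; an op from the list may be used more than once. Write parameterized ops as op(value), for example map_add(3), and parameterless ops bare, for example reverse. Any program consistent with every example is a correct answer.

map_add(-5) | sort_asc | sort_desc | count_odd

Check, running the answer program on each example:
  [50, 20, 33] -> [45, 15, 28] -> [15, 28, 45] -> [45, 28, 15] -> 2
  [-49, -18, -25, -35, -43, 33, -5, -13, 30, -28] -> [-54, -23, -30, -40, -48, 28, -10, -18, 25, -33] -> [-54, -48, -40, -33, -30, -23, -18, -10, 25, 28] -> [28, 25, -10, -18, -23, -30, -33, -40, -48, -54] -> 3
  [36, -30, 35, -1, -15, 19] -> [31, -35, 30, -6, -20, 14] -> [-35, -20, -6, 14, 30, 31] -> [31, 30, 14, -6, -20, -35] -> 2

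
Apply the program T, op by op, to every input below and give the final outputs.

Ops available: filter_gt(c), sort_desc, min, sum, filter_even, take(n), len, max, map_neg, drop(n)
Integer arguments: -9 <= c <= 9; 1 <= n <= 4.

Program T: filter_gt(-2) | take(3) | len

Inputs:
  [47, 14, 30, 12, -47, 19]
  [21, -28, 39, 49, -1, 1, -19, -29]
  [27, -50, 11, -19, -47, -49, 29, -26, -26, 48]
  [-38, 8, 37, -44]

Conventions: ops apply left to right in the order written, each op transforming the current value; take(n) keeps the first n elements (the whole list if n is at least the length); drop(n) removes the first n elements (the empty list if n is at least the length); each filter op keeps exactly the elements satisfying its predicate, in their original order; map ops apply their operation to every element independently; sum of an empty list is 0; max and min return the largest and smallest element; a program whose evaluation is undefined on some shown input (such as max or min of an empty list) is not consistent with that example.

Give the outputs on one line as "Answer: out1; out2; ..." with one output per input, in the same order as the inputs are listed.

Execution, op by op:
  [47, 14, 30, 12, -47, 19] -> [47, 14, 30, 12, 19] -> [47, 14, 30] -> 3
  [21, -28, 39, 49, -1, 1, -19, -29] -> [21, 39, 49, -1, 1] -> [21, 39, 49] -> 3
  [27, -50, 11, -19, -47, -49, 29, -26, -26, 48] -> [27, 11, 29, 48] -> [27, 11, 29] -> 3
  [-38, 8, 37, -44] -> [8, 37] -> [8, 37] -> 2

3; 3; 3; 2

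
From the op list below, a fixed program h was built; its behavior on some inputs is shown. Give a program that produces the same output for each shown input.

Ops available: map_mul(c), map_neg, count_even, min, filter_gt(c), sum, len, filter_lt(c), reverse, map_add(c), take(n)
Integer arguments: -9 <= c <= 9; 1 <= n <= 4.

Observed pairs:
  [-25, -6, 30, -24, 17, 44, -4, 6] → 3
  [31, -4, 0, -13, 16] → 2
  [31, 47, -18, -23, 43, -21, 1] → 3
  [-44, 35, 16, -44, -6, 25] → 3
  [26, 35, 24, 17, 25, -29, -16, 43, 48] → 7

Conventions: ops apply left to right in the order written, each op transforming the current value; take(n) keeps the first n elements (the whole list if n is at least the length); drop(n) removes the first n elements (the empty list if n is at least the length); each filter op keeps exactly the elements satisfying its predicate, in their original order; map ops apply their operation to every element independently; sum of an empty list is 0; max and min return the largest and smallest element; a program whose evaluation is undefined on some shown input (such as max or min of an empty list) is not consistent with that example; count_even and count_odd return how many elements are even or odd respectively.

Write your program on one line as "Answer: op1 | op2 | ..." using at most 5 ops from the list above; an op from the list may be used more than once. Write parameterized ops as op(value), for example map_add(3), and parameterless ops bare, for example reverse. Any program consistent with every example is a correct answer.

filter_gt(-5) | reverse | filter_gt(7) | map_neg | len

Check, running the answer program on each example:
  [-25, -6, 30, -24, 17, 44, -4, 6] -> [30, 17, 44, -4, 6] -> [6, -4, 44, 17, 30] -> [44, 17, 30] -> [-44, -17, -30] -> 3
  [31, -4, 0, -13, 16] -> [31, -4, 0, 16] -> [16, 0, -4, 31] -> [16, 31] -> [-16, -31] -> 2
  [31, 47, -18, -23, 43, -21, 1] -> [31, 47, 43, 1] -> [1, 43, 47, 31] -> [43, 47, 31] -> [-43, -47, -31] -> 3
  [-44, 35, 16, -44, -6, 25] -> [35, 16, 25] -> [25, 16, 35] -> [25, 16, 35] -> [-25, -16, -35] -> 3
  [26, 35, 24, 17, 25, -29, -16, 43, 48] -> [26, 35, 24, 17, 25, 43, 48] -> [48, 43, 25, 17, 24, 35, 26] -> [48, 43, 25, 17, 24, 35, 26] -> [-48, -43, -25, -17, -24, -35, -26] -> 7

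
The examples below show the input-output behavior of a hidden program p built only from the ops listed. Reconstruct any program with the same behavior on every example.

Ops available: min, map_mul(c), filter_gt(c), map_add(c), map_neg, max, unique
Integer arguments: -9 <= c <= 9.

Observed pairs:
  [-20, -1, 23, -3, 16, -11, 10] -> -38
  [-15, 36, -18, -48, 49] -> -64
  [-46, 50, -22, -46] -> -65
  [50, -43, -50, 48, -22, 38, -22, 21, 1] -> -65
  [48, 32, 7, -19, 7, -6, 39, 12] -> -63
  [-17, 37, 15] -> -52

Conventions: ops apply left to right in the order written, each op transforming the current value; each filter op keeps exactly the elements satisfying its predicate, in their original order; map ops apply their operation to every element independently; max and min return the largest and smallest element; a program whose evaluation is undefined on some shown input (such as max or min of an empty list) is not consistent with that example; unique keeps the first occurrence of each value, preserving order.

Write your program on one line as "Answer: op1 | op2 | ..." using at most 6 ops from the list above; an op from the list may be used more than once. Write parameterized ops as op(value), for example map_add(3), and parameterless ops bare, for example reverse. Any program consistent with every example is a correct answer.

filter_gt(1) | unique | map_add(6) | map_neg | map_add(-9) | min

Check, running the answer program on each example:
  [-20, -1, 23, -3, 16, -11, 10] -> [23, 16, 10] -> [23, 16, 10] -> [29, 22, 16] -> [-29, -22, -16] -> [-38, -31, -25] -> -38
  [-15, 36, -18, -48, 49] -> [36, 49] -> [36, 49] -> [42, 55] -> [-42, -55] -> [-51, -64] -> -64
  [-46, 50, -22, -46] -> [50] -> [50] -> [56] -> [-56] -> [-65] -> -65
  [50, -43, -50, 48, -22, 38, -22, 21, 1] -> [50, 48, 38, 21] -> [50, 48, 38, 21] -> [56, 54, 44, 27] -> [-56, -54, -44, -27] -> [-65, -63, -53, -36] -> -65
  [48, 32, 7, -19, 7, -6, 39, 12] -> [48, 32, 7, 7, 39, 12] -> [48, 32, 7, 39, 12] -> [54, 38, 13, 45, 18] -> [-54, -38, -13, -45, -18] -> [-63, -47, -22, -54, -27] -> -63
  [-17, 37, 15] -> [37, 15] -> [37, 15] -> [43, 21] -> [-43, -21] -> [-52, -30] -> -52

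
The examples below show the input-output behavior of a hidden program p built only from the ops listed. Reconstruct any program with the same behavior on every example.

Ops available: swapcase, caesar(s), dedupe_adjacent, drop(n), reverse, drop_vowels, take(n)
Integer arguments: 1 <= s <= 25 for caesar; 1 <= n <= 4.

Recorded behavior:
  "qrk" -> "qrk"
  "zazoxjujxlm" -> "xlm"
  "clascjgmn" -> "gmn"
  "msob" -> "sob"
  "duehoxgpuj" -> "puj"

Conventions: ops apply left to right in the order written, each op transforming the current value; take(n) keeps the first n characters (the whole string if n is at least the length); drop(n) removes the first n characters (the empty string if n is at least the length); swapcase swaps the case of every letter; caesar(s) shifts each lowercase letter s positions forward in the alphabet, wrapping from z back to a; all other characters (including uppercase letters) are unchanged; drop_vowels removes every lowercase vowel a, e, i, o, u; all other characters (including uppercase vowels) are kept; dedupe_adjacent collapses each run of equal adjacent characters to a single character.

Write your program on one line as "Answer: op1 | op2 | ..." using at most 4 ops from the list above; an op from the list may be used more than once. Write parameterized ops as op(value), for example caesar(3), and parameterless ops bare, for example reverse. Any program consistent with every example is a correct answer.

reverse | take(3) | reverse

Check, running the answer program on each example:
  "qrk" -> "krq" -> "krq" -> "qrk"
  "zazoxjujxlm" -> "mlxjujxozaz" -> "mlx" -> "xlm"
  "clascjgmn" -> "nmgjcsalc" -> "nmg" -> "gmn"
  "msob" -> "bosm" -> "bos" -> "sob"
  "duehoxgpuj" -> "jupgxoheud" -> "jup" -> "puj"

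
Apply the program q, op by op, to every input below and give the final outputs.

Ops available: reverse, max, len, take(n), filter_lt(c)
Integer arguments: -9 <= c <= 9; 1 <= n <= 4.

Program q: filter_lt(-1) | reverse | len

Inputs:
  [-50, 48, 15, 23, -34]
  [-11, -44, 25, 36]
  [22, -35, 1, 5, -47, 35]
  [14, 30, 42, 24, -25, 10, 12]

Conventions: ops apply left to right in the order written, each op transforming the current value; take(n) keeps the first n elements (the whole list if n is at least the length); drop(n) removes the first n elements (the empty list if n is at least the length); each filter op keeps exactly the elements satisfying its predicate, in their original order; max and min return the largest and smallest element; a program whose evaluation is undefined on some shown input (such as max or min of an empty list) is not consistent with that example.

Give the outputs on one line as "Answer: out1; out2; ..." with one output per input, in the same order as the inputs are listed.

2; 2; 2; 1

Execution, op by op:
  [-50, 48, 15, 23, -34] -> [-50, -34] -> [-34, -50] -> 2
  [-11, -44, 25, 36] -> [-11, -44] -> [-44, -11] -> 2
  [22, -35, 1, 5, -47, 35] -> [-35, -47] -> [-47, -35] -> 2
  [14, 30, 42, 24, -25, 10, 12] -> [-25] -> [-25] -> 1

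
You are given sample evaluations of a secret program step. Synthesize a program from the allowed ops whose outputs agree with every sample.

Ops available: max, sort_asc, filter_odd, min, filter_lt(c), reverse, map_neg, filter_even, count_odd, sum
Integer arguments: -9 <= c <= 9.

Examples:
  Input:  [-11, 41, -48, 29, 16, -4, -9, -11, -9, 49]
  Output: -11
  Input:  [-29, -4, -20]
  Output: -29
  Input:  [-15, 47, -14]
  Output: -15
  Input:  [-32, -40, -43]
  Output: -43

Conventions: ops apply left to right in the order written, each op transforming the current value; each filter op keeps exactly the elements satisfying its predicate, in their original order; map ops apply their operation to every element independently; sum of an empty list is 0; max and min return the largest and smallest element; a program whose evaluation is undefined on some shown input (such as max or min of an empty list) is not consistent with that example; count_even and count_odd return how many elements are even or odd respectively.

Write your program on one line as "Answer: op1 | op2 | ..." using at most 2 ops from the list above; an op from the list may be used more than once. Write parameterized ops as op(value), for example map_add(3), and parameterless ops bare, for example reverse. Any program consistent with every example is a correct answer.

filter_odd | min

Check, running the answer program on each example:
  [-11, 41, -48, 29, 16, -4, -9, -11, -9, 49] -> [-11, 41, 29, -9, -11, -9, 49] -> -11
  [-29, -4, -20] -> [-29] -> -29
  [-15, 47, -14] -> [-15, 47] -> -15
  [-32, -40, -43] -> [-43] -> -43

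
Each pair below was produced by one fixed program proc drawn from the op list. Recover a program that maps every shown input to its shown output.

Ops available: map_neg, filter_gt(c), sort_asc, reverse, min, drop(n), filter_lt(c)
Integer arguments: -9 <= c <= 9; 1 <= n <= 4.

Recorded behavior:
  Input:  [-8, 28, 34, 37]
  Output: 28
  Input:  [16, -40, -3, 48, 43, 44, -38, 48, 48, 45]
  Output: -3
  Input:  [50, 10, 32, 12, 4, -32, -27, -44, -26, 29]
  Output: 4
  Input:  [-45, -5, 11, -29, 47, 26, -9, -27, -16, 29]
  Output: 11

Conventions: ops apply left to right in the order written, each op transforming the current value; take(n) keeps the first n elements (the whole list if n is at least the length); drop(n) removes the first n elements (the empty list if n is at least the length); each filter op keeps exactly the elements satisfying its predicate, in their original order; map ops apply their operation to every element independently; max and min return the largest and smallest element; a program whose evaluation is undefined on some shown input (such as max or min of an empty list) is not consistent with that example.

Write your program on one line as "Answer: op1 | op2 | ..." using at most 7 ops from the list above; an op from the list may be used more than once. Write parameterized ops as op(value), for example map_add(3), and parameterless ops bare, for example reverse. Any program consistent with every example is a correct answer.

map_neg | reverse | filter_lt(4) | map_neg | sort_asc | min

Check, running the answer program on each example:
  [-8, 28, 34, 37] -> [8, -28, -34, -37] -> [-37, -34, -28, 8] -> [-37, -34, -28] -> [37, 34, 28] -> [28, 34, 37] -> 28
  [16, -40, -3, 48, 43, 44, -38, 48, 48, 45] -> [-16, 40, 3, -48, -43, -44, 38, -48, -48, -45] -> [-45, -48, -48, 38, -44, -43, -48, 3, 40, -16] -> [-45, -48, -48, -44, -43, -48, 3, -16] -> [45, 48, 48, 44, 43, 48, -3, 16] -> [-3, 16, 43, 44, 45, 48, 48, 48] -> -3
  [50, 10, 32, 12, 4, -32, -27, -44, -26, 29] -> [-50, -10, -32, -12, -4, 32, 27, 44, 26, -29] -> [-29, 26, 44, 27, 32, -4, -12, -32, -10, -50] -> [-29, -4, -12, -32, -10, -50] -> [29, 4, 12, 32, 10, 50] -> [4, 10, 12, 29, 32, 50] -> 4
  [-45, -5, 11, -29, 47, 26, -9, -27, -16, 29] -> [45, 5, -11, 29, -47, -26, 9, 27, 16, -29] -> [-29, 16, 27, 9, -26, -47, 29, -11, 5, 45] -> [-29, -26, -47, -11] -> [29, 26, 47, 11] -> [11, 26, 29, 47] -> 11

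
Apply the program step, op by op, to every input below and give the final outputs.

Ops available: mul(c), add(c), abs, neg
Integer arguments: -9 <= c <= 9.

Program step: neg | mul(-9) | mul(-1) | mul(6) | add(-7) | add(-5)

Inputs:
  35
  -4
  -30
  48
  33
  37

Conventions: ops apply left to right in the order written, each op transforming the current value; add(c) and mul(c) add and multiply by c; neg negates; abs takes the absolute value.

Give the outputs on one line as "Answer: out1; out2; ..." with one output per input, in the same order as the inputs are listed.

-1902; 204; 1608; -2604; -1794; -2010

Execution, op by op:
  35 -> -35 -> 315 -> -315 -> -1890 -> -1897 -> -1902
  -4 -> 4 -> -36 -> 36 -> 216 -> 209 -> 204
  -30 -> 30 -> -270 -> 270 -> 1620 -> 1613 -> 1608
  48 -> -48 -> 432 -> -432 -> -2592 -> -2599 -> -2604
  33 -> -33 -> 297 -> -297 -> -1782 -> -1789 -> -1794
  37 -> -37 -> 333 -> -333 -> -1998 -> -2005 -> -2010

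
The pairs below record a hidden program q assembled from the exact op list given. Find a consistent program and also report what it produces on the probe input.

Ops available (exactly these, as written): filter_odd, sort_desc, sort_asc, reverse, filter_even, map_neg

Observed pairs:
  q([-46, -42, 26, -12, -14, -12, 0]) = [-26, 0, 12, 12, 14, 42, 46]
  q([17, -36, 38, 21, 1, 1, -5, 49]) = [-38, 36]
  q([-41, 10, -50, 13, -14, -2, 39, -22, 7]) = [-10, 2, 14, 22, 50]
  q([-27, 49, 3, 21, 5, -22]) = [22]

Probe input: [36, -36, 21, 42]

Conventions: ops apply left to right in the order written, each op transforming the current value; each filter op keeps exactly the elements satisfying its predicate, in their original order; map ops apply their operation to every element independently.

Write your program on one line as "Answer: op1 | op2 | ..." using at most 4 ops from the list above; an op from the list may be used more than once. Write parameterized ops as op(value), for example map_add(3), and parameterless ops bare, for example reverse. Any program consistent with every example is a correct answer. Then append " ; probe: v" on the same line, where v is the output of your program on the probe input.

map_neg | filter_even | sort_asc ; probe: [-42, -36, 36]

Check, running the answer program on each example:
  [-46, -42, 26, -12, -14, -12, 0] -> [46, 42, -26, 12, 14, 12, 0] -> [46, 42, -26, 12, 14, 12, 0] -> [-26, 0, 12, 12, 14, 42, 46]
  [17, -36, 38, 21, 1, 1, -5, 49] -> [-17, 36, -38, -21, -1, -1, 5, -49] -> [36, -38] -> [-38, 36]
  [-41, 10, -50, 13, -14, -2, 39, -22, 7] -> [41, -10, 50, -13, 14, 2, -39, 22, -7] -> [-10, 50, 14, 2, 22] -> [-10, 2, 14, 22, 50]
  [-27, 49, 3, 21, 5, -22] -> [27, -49, -3, -21, -5, 22] -> [22] -> [22]
  probe: [36, -36, 21, 42] -> [-36, 36, -21, -42] -> [-36, 36, -42] -> [-42, -36, 36]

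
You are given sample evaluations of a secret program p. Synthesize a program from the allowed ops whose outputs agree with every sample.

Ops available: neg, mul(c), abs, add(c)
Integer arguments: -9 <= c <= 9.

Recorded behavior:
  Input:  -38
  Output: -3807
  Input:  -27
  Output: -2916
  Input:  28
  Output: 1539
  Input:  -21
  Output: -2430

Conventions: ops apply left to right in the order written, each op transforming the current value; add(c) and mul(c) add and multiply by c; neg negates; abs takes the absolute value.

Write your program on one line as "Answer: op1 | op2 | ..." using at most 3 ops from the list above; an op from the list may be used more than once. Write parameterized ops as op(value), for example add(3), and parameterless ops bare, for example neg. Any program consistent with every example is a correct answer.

add(-9) | mul(-9) | mul(-9)

Check, running the answer program on each example:
  -38 -> -47 -> 423 -> -3807
  -27 -> -36 -> 324 -> -2916
  28 -> 19 -> -171 -> 1539
  -21 -> -30 -> 270 -> -2430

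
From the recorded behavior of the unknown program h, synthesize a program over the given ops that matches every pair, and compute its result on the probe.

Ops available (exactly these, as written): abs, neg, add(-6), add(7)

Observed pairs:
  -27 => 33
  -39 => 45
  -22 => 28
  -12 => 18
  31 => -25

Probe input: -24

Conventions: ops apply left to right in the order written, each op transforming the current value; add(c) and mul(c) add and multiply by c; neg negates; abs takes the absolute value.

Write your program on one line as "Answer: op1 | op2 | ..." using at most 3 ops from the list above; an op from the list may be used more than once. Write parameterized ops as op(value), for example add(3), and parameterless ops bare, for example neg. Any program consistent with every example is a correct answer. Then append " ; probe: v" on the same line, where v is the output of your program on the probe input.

add(-6) | neg ; probe: 30

Check, running the answer program on each example:
  -27 -> -33 -> 33
  -39 -> -45 -> 45
  -22 -> -28 -> 28
  -12 -> -18 -> 18
  31 -> 25 -> -25
  probe: -24 -> -30 -> 30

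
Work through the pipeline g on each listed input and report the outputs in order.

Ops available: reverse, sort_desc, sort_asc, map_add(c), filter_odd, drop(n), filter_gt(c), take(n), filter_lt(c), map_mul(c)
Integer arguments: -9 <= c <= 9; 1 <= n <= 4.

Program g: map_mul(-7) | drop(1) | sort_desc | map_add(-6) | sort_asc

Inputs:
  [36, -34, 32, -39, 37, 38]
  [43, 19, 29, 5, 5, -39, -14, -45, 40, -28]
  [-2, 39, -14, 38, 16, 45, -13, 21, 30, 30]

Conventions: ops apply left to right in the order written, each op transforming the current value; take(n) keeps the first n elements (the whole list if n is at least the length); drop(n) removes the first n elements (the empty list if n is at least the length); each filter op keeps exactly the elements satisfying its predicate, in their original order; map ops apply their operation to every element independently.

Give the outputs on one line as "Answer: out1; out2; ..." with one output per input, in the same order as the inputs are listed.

Execution, op by op:
  [36, -34, 32, -39, 37, 38] -> [-252, 238, -224, 273, -259, -266] -> [238, -224, 273, -259, -266] -> [273, 238, -224, -259, -266] -> [267, 232, -230, -265, -272] -> [-272, -265, -230, 232, 267]
  [43, 19, 29, 5, 5, -39, -14, -45, 40, -28] -> [-301, -133, -203, -35, -35, 273, 98, 315, -280, 196] -> [-133, -203, -35, -35, 273, 98, 315, -280, 196] -> [315, 273, 196, 98, -35, -35, -133, -203, -280] -> [309, 267, 190, 92, -41, -41, -139, -209, -286] -> [-286, -209, -139, -41, -41, 92, 190, 267, 309]
  [-2, 39, -14, 38, 16, 45, -13, 21, 30, 30] -> [14, -273, 98, -266, -112, -315, 91, -147, -210, -210] -> [-273, 98, -266, -112, -315, 91, -147, -210, -210] -> [98, 91, -112, -147, -210, -210, -266, -273, -315] -> [92, 85, -118, -153, -216, -216, -272, -279, -321] -> [-321, -279, -272, -216, -216, -153, -118, 85, 92]

[-272, -265, -230, 232, 267]; [-286, -209, -139, -41, -41, 92, 190, 267, 309]; [-321, -279, -272, -216, -216, -153, -118, 85, 92]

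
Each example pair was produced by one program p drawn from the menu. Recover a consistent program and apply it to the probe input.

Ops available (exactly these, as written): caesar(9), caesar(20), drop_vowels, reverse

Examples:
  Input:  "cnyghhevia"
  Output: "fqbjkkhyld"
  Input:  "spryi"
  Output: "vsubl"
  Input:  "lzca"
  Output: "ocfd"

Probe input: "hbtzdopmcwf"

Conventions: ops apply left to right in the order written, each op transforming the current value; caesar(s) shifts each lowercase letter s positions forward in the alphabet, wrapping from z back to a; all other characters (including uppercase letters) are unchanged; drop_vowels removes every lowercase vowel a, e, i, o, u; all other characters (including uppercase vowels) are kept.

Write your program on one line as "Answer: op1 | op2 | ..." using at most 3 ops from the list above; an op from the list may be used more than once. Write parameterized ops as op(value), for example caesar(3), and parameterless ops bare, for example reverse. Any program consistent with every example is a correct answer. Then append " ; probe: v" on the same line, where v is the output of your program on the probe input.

caesar(20) | caesar(9) ; probe: "kewcgrspfzi"

Check, running the answer program on each example:
  "cnyghhevia" -> "whsabbypcu" -> "fqbjkkhyld"
  "spryi" -> "mjlsc" -> "vsubl"
  "lzca" -> "ftwu" -> "ocfd"
  probe: "hbtzdopmcwf" -> "bvntxijgwqz" -> "kewcgrspfzi"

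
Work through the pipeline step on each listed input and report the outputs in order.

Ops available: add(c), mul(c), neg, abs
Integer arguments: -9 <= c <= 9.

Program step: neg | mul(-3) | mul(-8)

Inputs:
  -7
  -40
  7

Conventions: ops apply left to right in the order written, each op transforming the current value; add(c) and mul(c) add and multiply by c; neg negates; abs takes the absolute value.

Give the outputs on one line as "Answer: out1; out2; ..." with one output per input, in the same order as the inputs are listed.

168; 960; -168

Execution, op by op:
  -7 -> 7 -> -21 -> 168
  -40 -> 40 -> -120 -> 960
  7 -> -7 -> 21 -> -168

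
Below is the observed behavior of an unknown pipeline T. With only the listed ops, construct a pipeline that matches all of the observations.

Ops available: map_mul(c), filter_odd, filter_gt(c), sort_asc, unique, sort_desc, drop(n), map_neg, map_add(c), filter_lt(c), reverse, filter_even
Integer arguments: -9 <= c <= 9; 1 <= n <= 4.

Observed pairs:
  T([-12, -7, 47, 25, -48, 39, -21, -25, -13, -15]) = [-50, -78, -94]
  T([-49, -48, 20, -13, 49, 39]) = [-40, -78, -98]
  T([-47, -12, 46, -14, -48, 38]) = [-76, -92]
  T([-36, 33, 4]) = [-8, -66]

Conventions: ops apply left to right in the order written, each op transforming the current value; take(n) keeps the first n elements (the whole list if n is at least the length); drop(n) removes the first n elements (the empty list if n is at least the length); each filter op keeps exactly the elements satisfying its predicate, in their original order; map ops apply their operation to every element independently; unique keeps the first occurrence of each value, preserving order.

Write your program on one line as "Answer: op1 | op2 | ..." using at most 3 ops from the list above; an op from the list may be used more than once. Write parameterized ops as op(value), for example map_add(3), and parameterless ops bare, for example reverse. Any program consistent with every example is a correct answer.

sort_asc | filter_gt(1) | map_mul(-2)

Check, running the answer program on each example:
  [-12, -7, 47, 25, -48, 39, -21, -25, -13, -15] -> [-48, -25, -21, -15, -13, -12, -7, 25, 39, 47] -> [25, 39, 47] -> [-50, -78, -94]
  [-49, -48, 20, -13, 49, 39] -> [-49, -48, -13, 20, 39, 49] -> [20, 39, 49] -> [-40, -78, -98]
  [-47, -12, 46, -14, -48, 38] -> [-48, -47, -14, -12, 38, 46] -> [38, 46] -> [-76, -92]
  [-36, 33, 4] -> [-36, 4, 33] -> [4, 33] -> [-8, -66]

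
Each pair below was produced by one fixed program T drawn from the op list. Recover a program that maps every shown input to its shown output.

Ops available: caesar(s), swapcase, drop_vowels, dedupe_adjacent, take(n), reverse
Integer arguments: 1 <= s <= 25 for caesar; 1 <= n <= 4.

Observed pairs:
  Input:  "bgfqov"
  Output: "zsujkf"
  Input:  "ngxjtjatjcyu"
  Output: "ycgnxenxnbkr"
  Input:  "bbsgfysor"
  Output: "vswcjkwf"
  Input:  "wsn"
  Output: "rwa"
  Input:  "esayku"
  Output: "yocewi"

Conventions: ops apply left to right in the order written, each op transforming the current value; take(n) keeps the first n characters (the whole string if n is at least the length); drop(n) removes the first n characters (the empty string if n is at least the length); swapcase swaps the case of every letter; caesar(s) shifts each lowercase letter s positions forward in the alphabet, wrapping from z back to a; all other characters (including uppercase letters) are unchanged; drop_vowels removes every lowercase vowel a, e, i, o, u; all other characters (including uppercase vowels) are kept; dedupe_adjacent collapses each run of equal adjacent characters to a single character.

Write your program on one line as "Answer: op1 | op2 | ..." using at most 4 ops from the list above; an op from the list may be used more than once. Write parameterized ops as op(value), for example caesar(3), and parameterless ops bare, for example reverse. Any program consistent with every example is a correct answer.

dedupe_adjacent | caesar(4) | reverse

Check, running the answer program on each example:
  "bgfqov" -> "bgfqov" -> "fkjusz" -> "zsujkf"
  "ngxjtjatjcyu" -> "ngxjtjatjcyu" -> "rkbnxnexngcy" -> "ycgnxenxnbkr"
  "bbsgfysor" -> "bsgfysor" -> "fwkjcwsv" -> "vswcjkwf"
  "wsn" -> "wsn" -> "awr" -> "rwa"
  "esayku" -> "esayku" -> "iwecoy" -> "yocewi"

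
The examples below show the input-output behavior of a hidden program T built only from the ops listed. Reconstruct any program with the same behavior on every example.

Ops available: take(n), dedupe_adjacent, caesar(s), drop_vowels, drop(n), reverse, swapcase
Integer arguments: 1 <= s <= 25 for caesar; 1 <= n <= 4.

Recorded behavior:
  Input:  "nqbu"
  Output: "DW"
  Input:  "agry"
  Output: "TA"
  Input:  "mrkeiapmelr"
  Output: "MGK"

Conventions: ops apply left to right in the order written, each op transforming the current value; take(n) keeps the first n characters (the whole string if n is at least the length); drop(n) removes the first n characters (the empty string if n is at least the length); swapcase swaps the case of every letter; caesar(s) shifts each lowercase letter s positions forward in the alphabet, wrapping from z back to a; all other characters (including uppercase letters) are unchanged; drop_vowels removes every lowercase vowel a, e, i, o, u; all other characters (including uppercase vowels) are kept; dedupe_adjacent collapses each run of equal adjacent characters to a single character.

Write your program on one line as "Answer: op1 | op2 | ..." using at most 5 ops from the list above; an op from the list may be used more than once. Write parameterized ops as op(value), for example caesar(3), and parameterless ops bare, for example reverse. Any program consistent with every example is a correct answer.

caesar(2) | swapcase | drop(2) | take(3)

Check, running the answer program on each example:
  "nqbu" -> "psdw" -> "PSDW" -> "DW" -> "DW"
  "agry" -> "cita" -> "CITA" -> "TA" -> "TA"
  "mrkeiapmelr" -> "otmgkcrognt" -> "OTMGKCROGNT" -> "MGKCROGNT" -> "MGK"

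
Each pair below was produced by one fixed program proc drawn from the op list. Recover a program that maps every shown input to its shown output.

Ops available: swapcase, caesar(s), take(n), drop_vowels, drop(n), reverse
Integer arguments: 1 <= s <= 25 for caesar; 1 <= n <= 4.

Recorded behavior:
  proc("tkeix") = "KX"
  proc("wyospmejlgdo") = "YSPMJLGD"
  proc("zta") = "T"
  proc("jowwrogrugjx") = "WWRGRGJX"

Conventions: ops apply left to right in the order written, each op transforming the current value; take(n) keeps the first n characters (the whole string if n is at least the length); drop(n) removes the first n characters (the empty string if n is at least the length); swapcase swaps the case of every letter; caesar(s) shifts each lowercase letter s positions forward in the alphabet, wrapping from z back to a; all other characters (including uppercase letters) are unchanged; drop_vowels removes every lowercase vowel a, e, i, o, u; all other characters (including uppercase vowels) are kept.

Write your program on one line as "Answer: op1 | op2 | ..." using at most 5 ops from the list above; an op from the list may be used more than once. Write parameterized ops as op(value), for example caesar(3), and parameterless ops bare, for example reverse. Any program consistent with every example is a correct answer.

drop_vowels | drop(1) | reverse | swapcase | reverse

Check, running the answer program on each example:
  "tkeix" -> "tkx" -> "kx" -> "xk" -> "XK" -> "KX"
  "wyospmejlgdo" -> "wyspmjlgd" -> "yspmjlgd" -> "dgljmpsy" -> "DGLJMPSY" -> "YSPMJLGD"
  "zta" -> "zt" -> "t" -> "t" -> "T" -> "T"
  "jowwrogrugjx" -> "jwwrgrgjx" -> "wwrgrgjx" -> "xjgrgrww" -> "XJGRGRWW" -> "WWRGRGJX"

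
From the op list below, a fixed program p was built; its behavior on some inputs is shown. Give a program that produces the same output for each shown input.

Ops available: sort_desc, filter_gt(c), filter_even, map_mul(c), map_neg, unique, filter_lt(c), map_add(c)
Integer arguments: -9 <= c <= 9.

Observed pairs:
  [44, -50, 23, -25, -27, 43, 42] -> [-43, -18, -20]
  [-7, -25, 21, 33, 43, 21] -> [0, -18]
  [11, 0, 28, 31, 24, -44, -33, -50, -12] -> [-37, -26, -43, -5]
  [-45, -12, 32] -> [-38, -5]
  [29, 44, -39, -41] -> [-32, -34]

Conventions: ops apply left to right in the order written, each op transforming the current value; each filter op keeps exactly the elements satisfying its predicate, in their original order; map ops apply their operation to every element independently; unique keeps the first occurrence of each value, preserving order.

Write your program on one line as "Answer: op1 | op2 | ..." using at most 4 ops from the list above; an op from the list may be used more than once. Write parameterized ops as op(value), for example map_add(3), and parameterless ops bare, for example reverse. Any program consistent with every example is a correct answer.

map_add(7) | unique | filter_lt(6)

Check, running the answer program on each example:
  [44, -50, 23, -25, -27, 43, 42] -> [51, -43, 30, -18, -20, 50, 49] -> [51, -43, 30, -18, -20, 50, 49] -> [-43, -18, -20]
  [-7, -25, 21, 33, 43, 21] -> [0, -18, 28, 40, 50, 28] -> [0, -18, 28, 40, 50] -> [0, -18]
  [11, 0, 28, 31, 24, -44, -33, -50, -12] -> [18, 7, 35, 38, 31, -37, -26, -43, -5] -> [18, 7, 35, 38, 31, -37, -26, -43, -5] -> [-37, -26, -43, -5]
  [-45, -12, 32] -> [-38, -5, 39] -> [-38, -5, 39] -> [-38, -5]
  [29, 44, -39, -41] -> [36, 51, -32, -34] -> [36, 51, -32, -34] -> [-32, -34]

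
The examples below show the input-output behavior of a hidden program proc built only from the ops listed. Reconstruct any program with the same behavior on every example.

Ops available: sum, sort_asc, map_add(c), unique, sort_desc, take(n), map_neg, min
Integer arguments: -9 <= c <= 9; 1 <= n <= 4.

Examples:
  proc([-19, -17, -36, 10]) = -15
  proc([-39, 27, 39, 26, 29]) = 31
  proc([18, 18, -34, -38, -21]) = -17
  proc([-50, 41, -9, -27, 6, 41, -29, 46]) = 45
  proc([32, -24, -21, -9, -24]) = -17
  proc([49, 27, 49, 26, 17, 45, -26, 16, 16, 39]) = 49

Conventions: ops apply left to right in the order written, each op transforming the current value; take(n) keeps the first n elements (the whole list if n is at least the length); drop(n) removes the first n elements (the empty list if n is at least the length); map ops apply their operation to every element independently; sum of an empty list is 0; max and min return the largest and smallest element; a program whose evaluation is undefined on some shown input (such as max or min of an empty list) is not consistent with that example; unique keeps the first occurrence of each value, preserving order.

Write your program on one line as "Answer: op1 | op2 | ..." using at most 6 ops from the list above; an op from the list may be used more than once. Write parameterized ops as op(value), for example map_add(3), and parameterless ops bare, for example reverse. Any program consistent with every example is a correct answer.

sort_desc | take(3) | map_add(4) | sort_asc | min

Check, running the answer program on each example:
  [-19, -17, -36, 10] -> [10, -17, -19, -36] -> [10, -17, -19] -> [14, -13, -15] -> [-15, -13, 14] -> -15
  [-39, 27, 39, 26, 29] -> [39, 29, 27, 26, -39] -> [39, 29, 27] -> [43, 33, 31] -> [31, 33, 43] -> 31
  [18, 18, -34, -38, -21] -> [18, 18, -21, -34, -38] -> [18, 18, -21] -> [22, 22, -17] -> [-17, 22, 22] -> -17
  [-50, 41, -9, -27, 6, 41, -29, 46] -> [46, 41, 41, 6, -9, -27, -29, -50] -> [46, 41, 41] -> [50, 45, 45] -> [45, 45, 50] -> 45
  [32, -24, -21, -9, -24] -> [32, -9, -21, -24, -24] -> [32, -9, -21] -> [36, -5, -17] -> [-17, -5, 36] -> -17
  [49, 27, 49, 26, 17, 45, -26, 16, 16, 39] -> [49, 49, 45, 39, 27, 26, 17, 16, 16, -26] -> [49, 49, 45] -> [53, 53, 49] -> [49, 53, 53] -> 49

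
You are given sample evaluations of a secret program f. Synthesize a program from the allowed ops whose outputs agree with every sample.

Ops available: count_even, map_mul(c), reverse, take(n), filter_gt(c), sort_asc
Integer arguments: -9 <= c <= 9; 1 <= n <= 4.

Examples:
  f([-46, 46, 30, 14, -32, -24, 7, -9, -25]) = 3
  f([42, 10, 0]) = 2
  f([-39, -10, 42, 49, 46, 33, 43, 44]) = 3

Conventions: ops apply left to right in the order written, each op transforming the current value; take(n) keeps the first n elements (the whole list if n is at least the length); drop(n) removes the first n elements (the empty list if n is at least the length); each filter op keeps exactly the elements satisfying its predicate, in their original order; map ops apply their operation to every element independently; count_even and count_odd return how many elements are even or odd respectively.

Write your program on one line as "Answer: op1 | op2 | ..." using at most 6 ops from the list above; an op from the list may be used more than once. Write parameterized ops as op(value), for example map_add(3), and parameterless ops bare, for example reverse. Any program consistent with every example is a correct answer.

sort_asc | reverse | filter_gt(1) | map_mul(-1) | count_even

Check, running the answer program on each example:
  [-46, 46, 30, 14, -32, -24, 7, -9, -25] -> [-46, -32, -25, -24, -9, 7, 14, 30, 46] -> [46, 30, 14, 7, -9, -24, -25, -32, -46] -> [46, 30, 14, 7] -> [-46, -30, -14, -7] -> 3
  [42, 10, 0] -> [0, 10, 42] -> [42, 10, 0] -> [42, 10] -> [-42, -10] -> 2
  [-39, -10, 42, 49, 46, 33, 43, 44] -> [-39, -10, 33, 42, 43, 44, 46, 49] -> [49, 46, 44, 43, 42, 33, -10, -39] -> [49, 46, 44, 43, 42, 33] -> [-49, -46, -44, -43, -42, -33] -> 3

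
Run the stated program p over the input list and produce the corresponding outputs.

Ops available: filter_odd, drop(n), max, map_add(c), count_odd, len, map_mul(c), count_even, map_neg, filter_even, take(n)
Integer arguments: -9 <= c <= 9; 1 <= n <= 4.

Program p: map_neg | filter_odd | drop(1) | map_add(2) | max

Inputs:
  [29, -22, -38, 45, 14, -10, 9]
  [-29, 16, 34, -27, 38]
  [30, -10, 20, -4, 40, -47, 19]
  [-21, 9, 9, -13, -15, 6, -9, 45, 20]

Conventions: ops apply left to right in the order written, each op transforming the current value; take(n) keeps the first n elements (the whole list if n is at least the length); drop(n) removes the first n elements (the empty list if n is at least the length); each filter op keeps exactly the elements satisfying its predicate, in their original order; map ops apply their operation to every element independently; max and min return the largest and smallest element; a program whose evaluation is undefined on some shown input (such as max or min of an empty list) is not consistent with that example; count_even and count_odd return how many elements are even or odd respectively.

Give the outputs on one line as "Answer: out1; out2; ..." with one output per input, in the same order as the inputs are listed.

Execution, op by op:
  [29, -22, -38, 45, 14, -10, 9] -> [-29, 22, 38, -45, -14, 10, -9] -> [-29, -45, -9] -> [-45, -9] -> [-43, -7] -> -7
  [-29, 16, 34, -27, 38] -> [29, -16, -34, 27, -38] -> [29, 27] -> [27] -> [29] -> 29
  [30, -10, 20, -4, 40, -47, 19] -> [-30, 10, -20, 4, -40, 47, -19] -> [47, -19] -> [-19] -> [-17] -> -17
  [-21, 9, 9, -13, -15, 6, -9, 45, 20] -> [21, -9, -9, 13, 15, -6, 9, -45, -20] -> [21, -9, -9, 13, 15, 9, -45] -> [-9, -9, 13, 15, 9, -45] -> [-7, -7, 15, 17, 11, -43] -> 17

-7; 29; -17; 17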